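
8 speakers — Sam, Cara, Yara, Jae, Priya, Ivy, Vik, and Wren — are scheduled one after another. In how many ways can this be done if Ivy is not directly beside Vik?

There are 8! = 40320 arrangements in all. If Ivy and Vik are adjacent, merging them into one block gives 2·(7)! = 10080 arrangements.
Complementary counting: 40320 − 10080 = 30240.

30240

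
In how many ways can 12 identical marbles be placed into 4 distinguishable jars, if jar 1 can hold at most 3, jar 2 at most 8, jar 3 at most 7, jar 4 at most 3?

107

Without the upper bounds there are C(15,3) = 455 ways to split 12 among 4 jars.
Subtract solutions that violate a single cap (substitute x_i' = x_i − (cap_i+1)): x_1 ≥ 4 gives C(11,3) = 165; x_2 ≥ 9 gives C(6,3) = 20; x_3 ≥ 8 gives C(7,3) = 35; x_4 ≥ 4 gives C(11,3) = 165. Together 385.
Add back pairs where two caps are both exceeded: 0 + 1 + 35 + 0 + 0 + 1 = 37.
By inclusion–exclusion the count is 455 − 385 + 37 = 107.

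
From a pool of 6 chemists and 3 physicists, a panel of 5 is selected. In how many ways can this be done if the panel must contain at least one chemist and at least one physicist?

With no constraint there are C(9,5) = 126 possible selections.
Subtract selections that omit an entire group: no chemists → C(3,5) = 0; no physicists → C(6,5) = 6.
Both groups omitted at once is impossible, so 126 − 6 = 120.

120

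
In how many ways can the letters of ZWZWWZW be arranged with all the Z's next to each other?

5

Treat the 3 copies of Z as a single block. The multiset to arrange is then {ZZZ, W, W, W, W}, 5 items in all.
That gives (5)!/(4!) = 5 arrangements.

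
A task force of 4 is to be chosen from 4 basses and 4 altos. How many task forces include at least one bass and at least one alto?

68

With no constraint there are C(8,4) = 70 possible selections.
Subtract selections that omit an entire group: no basses → C(4,4) = 1; no altos → C(4,4) = 1.
Both groups omitted at once is impossible, so 70 − 2 = 68.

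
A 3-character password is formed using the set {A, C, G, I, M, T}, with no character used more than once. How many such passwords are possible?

Choose and order 3 of the 6 symbols: the first character has 6 options, the next 5, then 4.
6 × 5 × 4 = 120.

120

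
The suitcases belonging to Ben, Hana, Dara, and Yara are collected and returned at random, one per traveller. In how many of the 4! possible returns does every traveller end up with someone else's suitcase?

Let Aᵢ be the assignments in which traveller i gets their own suitcase. We want the size of the complement of A₁∪…∪A_4.
By inclusion–exclusion this is Σ_{j=0}^{4} (−1)^j C(4,j)·(4−j)!.
Computing: 24 − 24 + 12 − 4 + 1 = 9.

9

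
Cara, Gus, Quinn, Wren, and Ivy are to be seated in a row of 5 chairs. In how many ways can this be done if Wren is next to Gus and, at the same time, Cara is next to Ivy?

24

Treat {Wren,Gus} as one block (2 orders) and {Cara,Ivy} as another (2 orders).
That leaves 3 units to arrange: 2 × 2 × 3! = 4 × 6 = 24.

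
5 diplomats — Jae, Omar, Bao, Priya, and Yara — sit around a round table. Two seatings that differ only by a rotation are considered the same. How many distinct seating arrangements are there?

Around a circle, 5 distinct people have 5!/5 = (4)! = 24 rotationally distinct seatings.

24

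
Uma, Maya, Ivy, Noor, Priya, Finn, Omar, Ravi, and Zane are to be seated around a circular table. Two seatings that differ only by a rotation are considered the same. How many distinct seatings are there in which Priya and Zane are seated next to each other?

10080

Glue Priya and Zane into a block (2 internal orders). Seating 8 units around a circle gives (7)! arrangements.
So 2 × (7)! = 2 × 5040 = 10080.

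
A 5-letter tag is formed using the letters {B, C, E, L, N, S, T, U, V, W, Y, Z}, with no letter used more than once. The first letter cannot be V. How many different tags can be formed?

The first letter has 12−1 = 11 choices (anything except V).
The remaining 4 letters are filled from the other 11 symbols without repetition: 11 × 10 × 9 × 8 = 7920.
Total: 11 × 7920 = 87120.

87120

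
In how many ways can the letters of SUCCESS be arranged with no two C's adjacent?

There are 7!/(3!·2!) = 420 arrangements of SUCCESS in total.
If the two C's are adjacent, glue them into one block, leaving 6 items to arrange: (6)!/(3!) = 120 ways.
Hence 420 − 120 = 300.

300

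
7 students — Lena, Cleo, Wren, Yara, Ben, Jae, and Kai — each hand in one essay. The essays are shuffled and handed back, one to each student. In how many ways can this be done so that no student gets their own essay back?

This is the derangement count D_7: permutations of 7 items with no fixed point.
By inclusion–exclusion this is Σ_{j=0}^{7} (−1)^j C(7,j)·(7−j)!.
Computing: 5040 − 5040 + 2520 − 840 + 210 − 42 + 7 − 1 = 1854.

1854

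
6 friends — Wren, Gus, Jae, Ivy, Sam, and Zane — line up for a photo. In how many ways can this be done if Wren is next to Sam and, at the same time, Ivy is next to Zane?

Treat {Wren,Sam} as one block (2 orders) and {Ivy,Zane} as another (2 orders).
That leaves 4 units to arrange: 2 × 2 × 4! = 4 × 24 = 96.

96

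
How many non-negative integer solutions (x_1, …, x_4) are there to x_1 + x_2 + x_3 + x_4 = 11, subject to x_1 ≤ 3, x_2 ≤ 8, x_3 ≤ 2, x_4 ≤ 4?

Without the upper bounds there are C(14,3) = 364 ways to split 11 among 4 variables.
Subtract solutions that violate a single cap (substitute x_i' = x_i − (cap_i+1)): x_1 ≥ 4 gives C(10,3) = 120; x_2 ≥ 9 gives C(5,3) = 10; x_3 ≥ 3 gives C(11,3) = 165; x_4 ≥ 5 gives C(9,3) = 84. Together 379.
Add back pairs where two caps are both exceeded: 0 + 35 + 10 + 0 + 0 + 20 = 65.
By inclusion–exclusion the count is 364 − 379 + 65 = 50.

50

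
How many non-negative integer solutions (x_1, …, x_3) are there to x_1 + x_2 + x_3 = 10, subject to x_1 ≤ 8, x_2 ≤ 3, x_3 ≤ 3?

13

By stars and bars, unrestricted non-negative solutions to x_1+…+x_3 = 10 number C(10+2,2) = 66.
Subtract solutions that violate a single cap (substitute x_i' = x_i − (cap_i+1)): x_1 ≥ 9 gives C(3,2) = 3; x_2 ≥ 4 gives C(8,2) = 28; x_3 ≥ 4 gives C(8,2) = 28. Together 59.
Add back pairs where two caps are both exceeded: 0 + 0 + 6 = 6.
By inclusion–exclusion the count is 66 − 59 + 6 = 13.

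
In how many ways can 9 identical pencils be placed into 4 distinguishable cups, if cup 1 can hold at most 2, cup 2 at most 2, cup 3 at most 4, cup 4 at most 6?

By stars and bars, unrestricted non-negative solutions to x_1+…+x_4 = 9 number C(9+3,3) = 220.
Subtract solutions that violate a single cap (substitute x_i' = x_i − (cap_i+1)): x_1 ≥ 3 gives C(9,3) = 84; x_2 ≥ 3 gives C(9,3) = 84; x_3 ≥ 5 gives C(7,3) = 35; x_4 ≥ 7 gives C(5,3) = 10. Together 213.
Add back pairs where two caps are both exceeded: 20 + 4 + 0 + 4 + 0 + 0 = 28.
By inclusion–exclusion the count is 220 − 213 + 28 = 35.

35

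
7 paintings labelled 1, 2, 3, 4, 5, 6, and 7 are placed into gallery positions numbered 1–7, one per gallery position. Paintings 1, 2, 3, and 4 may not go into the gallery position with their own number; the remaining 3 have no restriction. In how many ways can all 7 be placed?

Let Aᵢ (for 1 ≤ i ≤ 4) be the placements that put painting i in its forbidden gallery position. Any j of these fix j positions, leaving (7−j)! ways to fill the rest, and there are C(4,j) ways to pick which j.
By inclusion–exclusion, the number of valid placements is Σ_{j=0}^{4} (−1)^j C(4,j)·(7−j)!.
Computing: 5040 − 2880 + 720 − 96 + 6 = 2790.

2790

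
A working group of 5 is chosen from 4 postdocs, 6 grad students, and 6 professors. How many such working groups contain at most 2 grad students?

Split by how many grad students are chosen (0 through 2).
Sum: C(6,0)·C(10,5) + C(6,1)·C(10,4) + C(6,2)·C(10,3) = 252 + 1260 + 1800 = 3312.

3312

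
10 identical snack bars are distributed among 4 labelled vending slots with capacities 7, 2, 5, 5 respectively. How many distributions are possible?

94

Ignoring the caps, the number of non-negative solutions to x_1+…+x_4 = 10 is C(13,3) = 286.
Subtract solutions that violate a single cap (substitute x_i' = x_i − (cap_i+1)): x_1 ≥ 8 gives C(5,3) = 10; x_2 ≥ 3 gives C(10,3) = 120; x_3 ≥ 6 gives C(7,3) = 35; x_4 ≥ 6 gives C(7,3) = 35. Together 200.
Add back pairs where two caps are both exceeded: 0 + 0 + 0 + 4 + 4 + 0 = 8.
By inclusion–exclusion the count is 286 − 200 + 8 = 94.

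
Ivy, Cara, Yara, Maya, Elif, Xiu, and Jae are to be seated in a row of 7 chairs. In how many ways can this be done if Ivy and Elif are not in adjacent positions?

There are 7! = 5040 arrangements in all. If Ivy and Elif are adjacent, merging them into one block gives 2·(6)! = 1440 arrangements.
Complementary counting: 5040 − 1440 = 3600.

3600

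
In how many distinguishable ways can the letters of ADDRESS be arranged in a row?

1260

ADDRESS has 7 letters with D appearing twice and S appearing twice.
The number of distinct arrangements is 7!/(2!·2!) = 5040/4 = 1260.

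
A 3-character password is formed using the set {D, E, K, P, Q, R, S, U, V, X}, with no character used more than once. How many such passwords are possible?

Choose and order 3 of the 10 symbols: the first character has 10 options, the next 9, then 8.
10 × 9 × 8 = 720.

720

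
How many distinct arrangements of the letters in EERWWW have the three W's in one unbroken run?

Treat the 3 copies of W as a single block. The multiset to arrange is then {WWW, E, E, R}, 4 items in all.
That gives (4)!/(2!) = 12 arrangements.

12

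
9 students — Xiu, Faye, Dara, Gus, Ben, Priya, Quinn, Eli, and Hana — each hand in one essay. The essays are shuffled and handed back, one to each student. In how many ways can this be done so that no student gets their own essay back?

Let Aᵢ be the assignments in which student i gets their own essay. We want the size of the complement of A₁∪…∪A_9.
By inclusion–exclusion this is Σ_{j=0}^{9} (−1)^j C(9,j)·(9−j)!.
Computing: 362880 − 362880 + 181440 − 60480 + 15120 − 3024 + 504 − 72 + 9 − 1 = 133496.

133496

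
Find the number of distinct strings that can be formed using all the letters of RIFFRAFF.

840

The 8 letters of RIFFRAFF have repeats: F appearing 4 times and R appearing twice.
So there are 8! / (4!·2!) = 840 distinguishable arrangements.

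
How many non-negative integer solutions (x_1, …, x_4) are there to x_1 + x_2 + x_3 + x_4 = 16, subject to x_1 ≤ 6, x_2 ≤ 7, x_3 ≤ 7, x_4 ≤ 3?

Ignoring the caps, the number of non-negative solutions to x_1+…+x_4 = 16 is C(19,3) = 969.
Subtract solutions that violate a single cap (substitute x_i' = x_i − (cap_i+1)): x_1 ≥ 7 gives C(12,3) = 220; x_2 ≥ 8 gives C(11,3) = 165; x_3 ≥ 8 gives C(11,3) = 165; x_4 ≥ 4 gives C(15,3) = 455. Together 1005.
Add back pairs where two caps are both exceeded: 4 + 4 + 56 + 1 + 35 + 35 = 135.
By inclusion–exclusion the count is 969 − 1005 + 135 = 99.

99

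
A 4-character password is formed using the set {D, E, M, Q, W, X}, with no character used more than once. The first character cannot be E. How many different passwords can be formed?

300

The first character has 6−1 = 5 choices (anything except E).
The remaining 3 characters are filled from the other 5 symbols without repetition: 5 × 4 × 3 = 60.
Total: 5 × 60 = 300.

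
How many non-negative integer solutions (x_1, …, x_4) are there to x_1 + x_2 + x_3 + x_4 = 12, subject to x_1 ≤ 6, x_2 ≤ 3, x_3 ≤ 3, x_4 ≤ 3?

20

Ignoring the caps, the number of non-negative solutions to x_1+…+x_4 = 12 is C(15,3) = 455.
Subtract solutions that violate a single cap (substitute x_i' = x_i − (cap_i+1)): x_1 ≥ 7 gives C(8,3) = 56; x_2 ≥ 4 gives C(11,3) = 165; x_3 ≥ 4 gives C(11,3) = 165; x_4 ≥ 4 gives C(11,3) = 165. Together 551.
Add back pairs where two caps are both exceeded: 4 + 4 + 4 + 35 + 35 + 35 = 117.
Subtract triples: 0 + 0 + 0 + 1 = 1.
By inclusion–exclusion the count is 455 − 551 + 117 − 1 = 20.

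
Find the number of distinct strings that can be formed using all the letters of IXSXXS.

Letter multiplicities in IXSXXS: I×1, S×2, X×3.
Dividing 6! = 720 by 3!·2! = 12 for the repeated letters gives 60.

60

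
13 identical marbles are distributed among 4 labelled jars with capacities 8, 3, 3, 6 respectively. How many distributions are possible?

79

Ignoring the caps, the number of non-negative solutions to x_1+…+x_4 = 13 is C(16,3) = 560.
Subtract solutions that violate a single cap (substitute x_i' = x_i − (cap_i+1)): x_1 ≥ 9 gives C(7,3) = 35; x_2 ≥ 4 gives C(12,3) = 220; x_3 ≥ 4 gives C(12,3) = 220; x_4 ≥ 7 gives C(9,3) = 84. Together 559.
Add back pairs where two caps are both exceeded: 1 + 1 + 0 + 56 + 10 + 10 = 78.
By inclusion–exclusion the count is 560 − 559 + 78 = 79.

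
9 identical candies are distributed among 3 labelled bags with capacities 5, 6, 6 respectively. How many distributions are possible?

33

By stars and bars, unrestricted non-negative solutions to x_1+…+x_3 = 9 number C(9+2,2) = 55.
Subtract solutions that violate a single cap (substitute x_i' = x_i − (cap_i+1)): x_1 ≥ 6 gives C(5,2) = 10; x_2 ≥ 7 gives C(4,2) = 6; x_3 ≥ 7 gives C(4,2) = 6. Together 22.
No two caps can be exceeded simultaneously, so the pair terms are all 0.
By inclusion–exclusion the count is 55 − 22 + 0 = 33.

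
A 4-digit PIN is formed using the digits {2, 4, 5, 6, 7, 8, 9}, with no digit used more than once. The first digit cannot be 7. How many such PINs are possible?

720

The first digit has 7−1 = 6 choices (anything except 7).
The remaining 3 digits are filled from the other 6 symbols without repetition: 6 × 5 × 4 = 120.
Total: 6 × 120 = 720.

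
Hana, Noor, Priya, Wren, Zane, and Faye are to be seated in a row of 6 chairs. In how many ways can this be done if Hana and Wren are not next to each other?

Of the 6! = 720 arrangements, those with Hana and Wren adjacent number 2 × 5! = 240 (treat the pair as a block with 2 internal orders).
Complementary counting: 720 − 240 = 480.

480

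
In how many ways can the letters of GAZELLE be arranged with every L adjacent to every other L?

Treat the 2 copies of L as a single block. The multiset to arrange is then {LL, A, E, E, G, Z}, 6 items in all.
That gives (6)!/(2!) = 360 arrangements.

360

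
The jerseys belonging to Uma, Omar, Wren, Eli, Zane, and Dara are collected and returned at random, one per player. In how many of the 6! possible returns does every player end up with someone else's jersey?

265

Let Aᵢ be the assignments in which player i gets their old jersey. We want the size of the complement of A₁∪…∪A_6.
By inclusion–exclusion this is Σ_{j=0}^{6} (−1)^j C(6,j)·(6−j)!.
Computing: 720 − 720 + 360 − 120 + 30 − 6 + 1 = 265.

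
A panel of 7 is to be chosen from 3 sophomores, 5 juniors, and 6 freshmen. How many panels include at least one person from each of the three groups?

3058

Unrestricted: C(14,7) = 3432 ways to pick any 7 of the 14.
Subtract selections that omit an entire group: no sophomores → C(11,7) = 330; no juniors → C(9,7) = 36; no freshmen → C(8,7) = 8.
Add back selections omitting two groups (i.e. drawn from a single group): C(3,7) + C(5,7) + C(6,7) = 0.
By inclusion–exclusion: 3432 − 374 + 0 = 3058.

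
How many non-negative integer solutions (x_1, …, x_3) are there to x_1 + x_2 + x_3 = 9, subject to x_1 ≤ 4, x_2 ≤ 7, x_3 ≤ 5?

Without the upper bounds there are C(11,2) = 55 ways to split 9 among 3 variables.
Subtract solutions that violate a single cap (substitute x_i' = x_i − (cap_i+1)): x_1 ≥ 5 gives C(6,2) = 15; x_2 ≥ 8 gives C(3,2) = 3; x_3 ≥ 6 gives C(5,2) = 10. Together 28.
No two caps can be exceeded simultaneously, so the pair terms are all 0.
By inclusion–exclusion the count is 55 − 28 + 0 = 27.

27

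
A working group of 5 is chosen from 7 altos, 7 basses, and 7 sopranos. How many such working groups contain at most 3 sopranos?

19838

Split by how many sopranos are chosen (0 through 3).
Sum: C(7,0)·C(14,5) + C(7,1)·C(14,4) + C(7,2)·C(14,3) + C(7,3)·C(14,2) = 2002 + 7007 + 7644 + 3185 = 19838.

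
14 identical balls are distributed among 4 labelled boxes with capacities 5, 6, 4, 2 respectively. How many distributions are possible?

19

Ignoring the caps, the number of non-negative solutions to x_1+…+x_4 = 14 is C(17,3) = 680.
Subtract solutions that violate a single cap (substitute x_i' = x_i − (cap_i+1)): x_1 ≥ 6 gives C(11,3) = 165; x_2 ≥ 7 gives C(10,3) = 120; x_3 ≥ 5 gives C(12,3) = 220; x_4 ≥ 3 gives C(14,3) = 364. Together 869.
Add back pairs where two caps are both exceeded: 4 + 20 + 56 + 10 + 35 + 84 = 209.
Subtract triples: 0 + 0 + 1 + 0 = 1.
By inclusion–exclusion the count is 680 − 869 + 209 − 1 = 19.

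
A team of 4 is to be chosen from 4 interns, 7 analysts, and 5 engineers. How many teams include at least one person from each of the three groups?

910

Unrestricted: C(16,4) = 1820 ways to pick any 4 of the 16.
Subtract selections that omit an entire group: no interns → C(12,4) = 495; no analysts → C(9,4) = 126; no engineers → C(11,4) = 330.
Add back selections omitting two groups (i.e. drawn from a single group): C(4,4) + C(7,4) + C(5,4) = 41.
By inclusion–exclusion: 1820 − 951 + 41 = 910.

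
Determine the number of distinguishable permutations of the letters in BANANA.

Letter multiplicities in BANANA: A×3, B×1, N×2.
The number of distinct arrangements is 6!/(3!·2!) = 720/12 = 60.

60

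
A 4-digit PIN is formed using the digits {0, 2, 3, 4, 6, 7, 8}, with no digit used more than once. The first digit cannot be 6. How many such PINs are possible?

The first digit has 7−1 = 6 choices (anything except 6).
The remaining 3 digits are filled from the other 6 symbols without repetition: 6 × 5 × 4 = 120.
Total: 6 × 120 = 720.

720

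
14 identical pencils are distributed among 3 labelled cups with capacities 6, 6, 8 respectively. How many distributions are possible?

Without the upper bounds there are C(16,2) = 120 ways to split 14 among 3 cups.
Subtract solutions that violate a single cap (substitute x_i' = x_i − (cap_i+1)): x_1 ≥ 7 gives C(9,2) = 36; x_2 ≥ 7 gives C(9,2) = 36; x_3 ≥ 9 gives C(7,2) = 21. Together 93.
Add back pairs where two caps are both exceeded: 1 + 0 + 0 = 1.
By inclusion–exclusion the count is 120 − 93 + 1 = 28.

28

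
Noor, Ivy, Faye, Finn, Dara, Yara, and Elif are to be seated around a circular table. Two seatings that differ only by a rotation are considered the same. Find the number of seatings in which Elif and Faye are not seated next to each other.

480

Without the restriction there are (6)! = 720 seatings.
Those with Elif next to Faye: fuse the pair into one unit and seat 6 units around a circle — 2·(5)! = 240.
Subtracting, 720 − 240 = 480.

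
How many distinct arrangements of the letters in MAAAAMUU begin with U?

With the first slot taken by U, it remains to arrange the other 7 letters (MAAAAMU).
Those 7 letters have A appearing 4 times and M appearing twice, giving (7)!/(4!·2!) = 105.

105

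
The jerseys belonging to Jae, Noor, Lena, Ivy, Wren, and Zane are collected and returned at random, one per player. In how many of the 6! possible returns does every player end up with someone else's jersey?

This is the derangement count D_6: permutations of 6 items with no fixed point.
By inclusion–exclusion this is Σ_{j=0}^{6} (−1)^j C(6,j)·(6−j)!.
Computing: 720 − 720 + 360 − 120 + 30 − 6 + 1 = 265.

265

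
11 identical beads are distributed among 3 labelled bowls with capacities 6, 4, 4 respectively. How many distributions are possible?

10

Ignoring the caps, the number of non-negative solutions to x_1+…+x_3 = 11 is C(13,2) = 78.
Subtract solutions that violate a single cap (substitute x_i' = x_i − (cap_i+1)): x_1 ≥ 7 gives C(6,2) = 15; x_2 ≥ 5 gives C(8,2) = 28; x_3 ≥ 5 gives C(8,2) = 28. Together 71.
Add back pairs where two caps are both exceeded: 0 + 0 + 3 = 3.
By inclusion–exclusion the count is 78 − 71 + 3 = 10.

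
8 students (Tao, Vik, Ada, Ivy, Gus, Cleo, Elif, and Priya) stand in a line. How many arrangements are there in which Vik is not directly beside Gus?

Of the 8! = 40320 arrangements, those with Vik and Gus adjacent number 2 × 7! = 10080 (treat the pair as a block with 2 internal orders).
So 40320 − 10080 = 30240 arrangements keep them apart.

30240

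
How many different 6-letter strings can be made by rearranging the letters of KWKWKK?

The 6 letters of KWKWKK have repeats: K appearing 4 times and W appearing twice.
The number of distinct arrangements is 6!/(4!·2!) = 720/48 = 15.

15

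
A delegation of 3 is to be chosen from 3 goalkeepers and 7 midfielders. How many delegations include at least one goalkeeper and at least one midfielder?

84

Unrestricted: C(10,3) = 120 ways to pick any 3 of the 10.
Selections missing a whole group: no goalkeepers → C(7,3) = 35; no midfielders → C(3,3) = 1.
Both groups omitted at once is impossible, so 120 − 36 = 84.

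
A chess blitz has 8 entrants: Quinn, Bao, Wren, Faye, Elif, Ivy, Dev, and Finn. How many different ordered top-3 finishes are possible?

336

There are 8 choices for 1st place, 7 for 2nd, and 6 for 3rd.
That gives 8 × 7 × 6 = 336.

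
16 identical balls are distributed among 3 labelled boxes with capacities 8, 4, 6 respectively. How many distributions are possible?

Ignoring the caps, the number of non-negative solutions to x_1+…+x_3 = 16 is C(18,2) = 153.
Subtract solutions that violate a single cap (substitute x_i' = x_i − (cap_i+1)): x_1 ≥ 9 gives C(9,2) = 36; x_2 ≥ 5 gives C(13,2) = 78; x_3 ≥ 7 gives C(11,2) = 55. Together 169.
Add back pairs where two caps are both exceeded: 6 + 1 + 15 = 22.
By inclusion–exclusion the count is 153 − 169 + 22 = 6.

6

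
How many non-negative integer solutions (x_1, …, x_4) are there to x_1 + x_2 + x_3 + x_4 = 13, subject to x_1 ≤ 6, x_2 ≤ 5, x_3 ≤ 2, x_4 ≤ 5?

By stars and bars, unrestricted non-negative solutions to x_1+…+x_4 = 13 number C(13+3,3) = 560.
Subtract solutions that violate a single cap (substitute x_i' = x_i − (cap_i+1)): x_1 ≥ 7 gives C(9,3) = 84; x_2 ≥ 6 gives C(10,3) = 120; x_3 ≥ 3 gives C(13,3) = 286; x_4 ≥ 6 gives C(10,3) = 120. Together 610.
Add back pairs where two caps are both exceeded: 1 + 20 + 1 + 35 + 4 + 35 = 96.
By inclusion–exclusion the count is 560 − 610 + 96 = 46.

46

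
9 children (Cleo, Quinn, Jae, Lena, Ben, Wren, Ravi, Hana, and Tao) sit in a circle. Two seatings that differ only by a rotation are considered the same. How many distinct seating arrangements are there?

Around a circle, 9 distinct people have 9!/9 = (8)! = 40320 rotationally distinct seatings.

40320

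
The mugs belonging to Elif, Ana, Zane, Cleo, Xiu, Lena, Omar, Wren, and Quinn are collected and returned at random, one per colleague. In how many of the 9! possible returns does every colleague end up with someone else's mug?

This is the derangement count D_9: permutations of 9 items with no fixed point.
By inclusion–exclusion this is Σ_{j=0}^{9} (−1)^j C(9,j)·(9−j)!.
Computing: 362880 − 362880 + 181440 − 60480 + 15120 − 3024 + 504 − 72 + 9 − 1 = 133496.

133496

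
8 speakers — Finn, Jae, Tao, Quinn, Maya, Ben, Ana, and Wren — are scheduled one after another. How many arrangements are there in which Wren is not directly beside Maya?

30240

Of the 8! = 40320 arrangements, those with Wren and Maya adjacent number 2 × 7! = 10080 (treat the pair as a block with 2 internal orders).
Complementary counting: 40320 − 10080 = 30240.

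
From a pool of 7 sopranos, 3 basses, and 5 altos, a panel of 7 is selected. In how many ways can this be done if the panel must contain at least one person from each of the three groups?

5516

With no constraint there are C(15,7) = 6435 possible selections.
Selections missing a whole group: no sopranos → C(8,7) = 8; no basses → C(12,7) = 792; no altos → C(10,7) = 120.
Add back selections omitting two groups (i.e. drawn from a single group): C(7,7) + C(3,7) + C(5,7) = 1.
By inclusion–exclusion: 6435 − 920 + 1 = 5516.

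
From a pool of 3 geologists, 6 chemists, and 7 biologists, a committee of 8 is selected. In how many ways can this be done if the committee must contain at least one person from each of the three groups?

Unrestricted: C(16,8) = 12870 ways to pick any 8 of the 16.
Selections missing a whole group: no geologists → C(13,8) = 1287; no chemists → C(10,8) = 45; no biologists → C(9,8) = 9.
Add back selections omitting two groups (i.e. drawn from a single group): C(3,8) + C(6,8) + C(7,8) = 0.
By inclusion–exclusion: 12870 − 1341 + 0 = 11529.

11529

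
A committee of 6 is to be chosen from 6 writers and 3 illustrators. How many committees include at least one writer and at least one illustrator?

Unrestricted: C(9,6) = 84 ways to pick any 6 of the 9.
Selections missing a whole group: no writers → C(3,6) = 0; no illustrators → C(6,6) = 1.
Both groups omitted at once is impossible, so 84 − 1 = 83.

83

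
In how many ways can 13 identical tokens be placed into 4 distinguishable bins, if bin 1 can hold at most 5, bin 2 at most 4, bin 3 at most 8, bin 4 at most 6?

Ignoring the caps, the number of non-negative solutions to x_1+…+x_4 = 13 is C(16,3) = 560.
Subtract solutions that violate a single cap (substitute x_i' = x_i − (cap_i+1)): x_1 ≥ 6 gives C(10,3) = 120; x_2 ≥ 5 gives C(11,3) = 165; x_3 ≥ 9 gives C(7,3) = 35; x_4 ≥ 7 gives C(9,3) = 84. Together 404.
Add back pairs where two caps are both exceeded: 10 + 0 + 1 + 0 + 4 + 0 = 15.
By inclusion–exclusion the count is 560 − 404 + 15 = 171.

171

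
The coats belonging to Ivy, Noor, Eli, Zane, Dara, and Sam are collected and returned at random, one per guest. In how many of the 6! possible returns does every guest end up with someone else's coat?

Count assignments avoiding every fixed point. For any j of the 6 guests fixed to their own coat, the other 6−j can be arranged in (6−j)! ways.
By inclusion–exclusion this is Σ_{j=0}^{6} (−1)^j C(6,j)·(6−j)!.
Computing: 720 − 720 + 360 − 120 + 30 − 6 + 1 = 265.

265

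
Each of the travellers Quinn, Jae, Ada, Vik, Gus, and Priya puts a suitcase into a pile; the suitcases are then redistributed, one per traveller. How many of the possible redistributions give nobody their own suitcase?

Count assignments avoiding every fixed point. For any j of the 6 travellers fixed to their own suitcase, the other 6−j can be arranged in (6−j)! ways.
By inclusion–exclusion this is Σ_{j=0}^{6} (−1)^j C(6,j)·(6−j)!.
Computing: 720 − 720 + 360 − 120 + 30 − 6 + 1 = 265.

265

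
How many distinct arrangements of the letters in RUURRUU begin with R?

15

With the first slot taken by R, it remains to arrange the other 6 letters (UURRUU).
Those 6 letters have R appearing twice and U appearing 4 times, giving (6)!/(4!·2!) = 15.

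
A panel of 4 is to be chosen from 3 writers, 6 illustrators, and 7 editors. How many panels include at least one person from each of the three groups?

819

Unrestricted: C(16,4) = 1820 ways to pick any 4 of the 16.
Subtract selections that omit an entire group: no writers → C(13,4) = 715; no illustrators → C(10,4) = 210; no editors → C(9,4) = 126.
Add back selections omitting two groups (i.e. drawn from a single group): C(3,4) + C(6,4) + C(7,4) = 50.
By inclusion–exclusion: 1820 − 1051 + 50 = 819.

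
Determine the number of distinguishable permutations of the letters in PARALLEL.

Letter multiplicities in PARALLEL: A×2, E×1, L×3, P×1, R×1.
The number of distinct arrangements is 8!/(3!·2!) = 40320/12 = 3360.

3360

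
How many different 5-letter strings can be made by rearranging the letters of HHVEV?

Letter multiplicities in HHVEV: E×1, H×2, V×2.
Dividing 5! = 120 by 2!·2! = 4 for the repeated letters gives 30.

30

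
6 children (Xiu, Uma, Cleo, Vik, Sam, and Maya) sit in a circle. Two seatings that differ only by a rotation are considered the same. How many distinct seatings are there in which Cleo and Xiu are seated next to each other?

Treat {Cleo, Xiu} as one unit (2 internal orders) and seat the resulting 5 units around the table: (4)! circular arrangements.
So 2 × (4)! = 2 × 24 = 48.

48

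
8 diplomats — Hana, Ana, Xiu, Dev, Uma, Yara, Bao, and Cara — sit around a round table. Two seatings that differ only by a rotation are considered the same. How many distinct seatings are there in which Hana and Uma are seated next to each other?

1440

Glue Hana and Uma into a block (2 internal orders). Seating 7 units around a circle gives (6)! arrangements.
So 2 × (6)! = 2 × 720 = 1440.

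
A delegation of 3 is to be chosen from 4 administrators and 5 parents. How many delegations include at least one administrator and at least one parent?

With no constraint there are C(9,3) = 84 possible selections.
Subtract selections that omit an entire group: no administrators → C(5,3) = 10; no parents → C(4,3) = 4.
Both groups omitted at once is impossible, so 84 − 14 = 70.

70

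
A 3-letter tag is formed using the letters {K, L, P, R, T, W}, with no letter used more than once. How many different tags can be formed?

This is a permutation of 3 out of 6: P(6,3) = 6!/3!.
That product is 6 × 5 × 4 = 120.

120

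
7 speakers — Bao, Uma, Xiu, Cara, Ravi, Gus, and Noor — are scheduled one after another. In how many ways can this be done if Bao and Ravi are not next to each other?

3600

There are 7! = 5040 arrangements in all. If Bao and Ravi are adjacent, merging them into one block gives 2·(6)! = 1440 arrangements.
So 5040 − 1440 = 3600 arrangements keep them apart.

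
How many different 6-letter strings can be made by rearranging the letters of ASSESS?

30

ASSESS has 6 letters with S appearing 4 times.
So there are 6! / (4!) = 30 distinguishable arrangements.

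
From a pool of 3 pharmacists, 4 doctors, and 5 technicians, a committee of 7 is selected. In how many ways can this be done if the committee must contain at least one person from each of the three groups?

747

Total 7-person selections from all 12: C(12,7) = 792.
Subtract selections that omit an entire group: no pharmacists → C(9,7) = 36; no doctors → C(8,7) = 8; no technicians → C(7,7) = 1.
Add back selections omitting two groups (i.e. drawn from a single group): C(3,7) + C(4,7) + C(5,7) = 0.
By inclusion–exclusion: 792 − 45 + 0 = 747.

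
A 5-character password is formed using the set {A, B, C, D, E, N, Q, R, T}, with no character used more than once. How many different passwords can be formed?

15120

Choose and order 5 of the 9 symbols: the first character has 9 options, the next 8, and so on down to 5.
That product is 9 × 8 × 7 × 6 × 5 = 15120.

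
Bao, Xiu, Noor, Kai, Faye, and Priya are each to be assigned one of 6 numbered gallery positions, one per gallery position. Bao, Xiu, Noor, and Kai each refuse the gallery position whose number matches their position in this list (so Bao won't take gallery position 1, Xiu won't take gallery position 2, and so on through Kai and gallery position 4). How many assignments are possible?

362

Let Aᵢ (for 1 ≤ i ≤ 4) be the placements that put person i in their forbidden gallery position. Any j of these fix j positions, leaving (6−j)! ways to fill the rest, and there are C(4,j) ways to pick which j.
By inclusion–exclusion, the number of valid placements is Σ_{j=0}^{4} (−1)^j C(4,j)·(6−j)!.
Computing: 720 − 480 + 144 − 24 + 2 = 362.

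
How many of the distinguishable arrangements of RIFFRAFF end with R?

210

With the last slot taken by R, it remains to arrange the other 7 letters (IFFRAFF).
Those 7 letters have F appearing 4 times, giving (7)!/(4!) = 210.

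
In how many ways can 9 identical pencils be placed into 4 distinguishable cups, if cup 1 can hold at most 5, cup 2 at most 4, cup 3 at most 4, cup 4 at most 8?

129

Without the upper bounds there are C(12,3) = 220 ways to split 9 among 4 cups.
Subtract solutions that violate a single cap (substitute x_i' = x_i − (cap_i+1)): x_1 ≥ 6 gives C(6,3) = 20; x_2 ≥ 5 gives C(7,3) = 35; x_3 ≥ 5 gives C(7,3) = 35; x_4 ≥ 9 gives C(3,3) = 1. Together 91.
No two caps can be exceeded simultaneously, so the pair terms are all 0.
By inclusion–exclusion the count is 220 − 91 + 0 = 129.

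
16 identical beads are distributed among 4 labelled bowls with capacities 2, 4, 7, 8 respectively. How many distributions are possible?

Ignoring the caps, the number of non-negative solutions to x_1+…+x_4 = 16 is C(19,3) = 969.
Subtract solutions that violate a single cap (substitute x_i' = x_i − (cap_i+1)): x_1 ≥ 3 gives C(16,3) = 560; x_2 ≥ 5 gives C(14,3) = 364; x_3 ≥ 8 gives C(11,3) = 165; x_4 ≥ 9 gives C(10,3) = 120. Together 1209.
Add back pairs where two caps are both exceeded: 165 + 56 + 35 + 20 + 10 + 0 = 286.
Subtract triples: 1 + 0 + 0 + 0 = 1.
By inclusion–exclusion the count is 969 − 1209 + 286 − 1 = 45.

45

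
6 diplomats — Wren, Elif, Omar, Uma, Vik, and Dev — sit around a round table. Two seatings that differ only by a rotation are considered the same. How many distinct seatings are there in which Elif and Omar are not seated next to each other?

72

Without the restriction there are (5)! = 120 seatings.
Seatings with Elif beside Omar: treat them as a block with 2 internal orders, giving 2 × (4)! = 48.
Subtracting, 120 − 48 = 72.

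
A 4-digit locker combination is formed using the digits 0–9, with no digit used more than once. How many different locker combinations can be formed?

Choose and order 4 of the 10 symbols: the first digit has 10 options, the next 9, then 8, 7.
That product is 10 × 9 × 8 × 7 = 5040.

5040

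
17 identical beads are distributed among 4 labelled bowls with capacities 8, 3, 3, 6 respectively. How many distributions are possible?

By stars and bars, unrestricted non-negative solutions to x_1+…+x_4 = 17 number C(17+3,3) = 1140.
Subtract solutions that violate a single cap (substitute x_i' = x_i − (cap_i+1)): x_1 ≥ 9 gives C(11,3) = 165; x_2 ≥ 4 gives C(16,3) = 560; x_3 ≥ 4 gives C(16,3) = 560; x_4 ≥ 7 gives C(13,3) = 286. Together 1571.
Add back pairs where two caps are both exceeded: 35 + 35 + 4 + 220 + 84 + 84 = 462.
Subtract triples: 1 + 0 + 0 + 10 = 11.
By inclusion–exclusion the count is 1140 − 1571 + 462 − 11 = 20.

20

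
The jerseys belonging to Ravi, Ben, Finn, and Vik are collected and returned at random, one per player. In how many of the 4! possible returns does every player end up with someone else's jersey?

9

This is the derangement count D_4: permutations of 4 items with no fixed point.
By inclusion–exclusion this is Σ_{j=0}^{4} (−1)^j C(4,j)·(4−j)!.
Computing: 24 − 24 + 12 − 4 + 1 = 9.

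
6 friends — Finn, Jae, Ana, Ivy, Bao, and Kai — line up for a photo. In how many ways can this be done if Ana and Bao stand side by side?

Glue Ana and Bao into one block (2 internal orders), leaving 5 units to arrange in a row.
So the count is 2·(5)! = 240.

240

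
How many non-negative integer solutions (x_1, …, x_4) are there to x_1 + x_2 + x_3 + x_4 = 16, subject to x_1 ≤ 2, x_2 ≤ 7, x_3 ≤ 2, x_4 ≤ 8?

18

By stars and bars, unrestricted non-negative solutions to x_1+…+x_4 = 16 number C(16+3,3) = 969.
Subtract solutions that violate a single cap (substitute x_i' = x_i − (cap_i+1)): x_1 ≥ 3 gives C(16,3) = 560; x_2 ≥ 8 gives C(11,3) = 165; x_3 ≥ 3 gives C(16,3) = 560; x_4 ≥ 9 gives C(10,3) = 120. Together 1405.
Add back pairs where two caps are both exceeded: 56 + 286 + 35 + 56 + 0 + 35 = 468.
Subtract triples: 10 + 0 + 4 + 0 = 14.
By inclusion–exclusion the count is 969 − 1405 + 468 − 14 = 18.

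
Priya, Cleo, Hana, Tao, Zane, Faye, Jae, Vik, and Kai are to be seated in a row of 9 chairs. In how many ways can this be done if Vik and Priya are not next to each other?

282240

Of the 9! = 362880 arrangements, those with Vik and Priya adjacent number 2 × 8! = 80640 (treat the pair as a block with 2 internal orders).
So 362880 − 80640 = 282240 arrangements keep them apart.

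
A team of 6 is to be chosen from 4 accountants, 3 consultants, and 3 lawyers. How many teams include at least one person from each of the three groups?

195

Unrestricted: C(10,6) = 210 ways to pick any 6 of the 10.
Selections missing a whole group: no accountants → C(6,6) = 1; no consultants → C(7,6) = 7; no lawyers → C(7,6) = 7.
Add back selections omitting two groups (i.e. drawn from a single group): C(4,6) + C(3,6) + C(3,6) = 0.
By inclusion–exclusion: 210 − 15 + 0 = 195.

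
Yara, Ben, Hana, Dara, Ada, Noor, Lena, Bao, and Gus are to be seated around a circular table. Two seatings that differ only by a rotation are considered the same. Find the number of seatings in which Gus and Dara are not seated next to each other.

Without the restriction there are (8)! = 40320 seatings.
Those with Gus next to Dara: fuse the pair into one unit and seat 8 units around a circle — 2·(7)! = 10080.
Subtracting, 40320 − 10080 = 30240.

30240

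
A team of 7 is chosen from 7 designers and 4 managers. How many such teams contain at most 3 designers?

Split by how many designers are chosen (0 through 3).
Sum: C(7,0)·C(4,7) + C(7,1)·C(4,6) + C(7,2)·C(4,5) + C(7,3)·C(4,4) = 0 + 0 + 0 + 35 = 35.

35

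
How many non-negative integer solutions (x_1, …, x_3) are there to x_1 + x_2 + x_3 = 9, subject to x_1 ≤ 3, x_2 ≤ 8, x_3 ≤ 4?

19

Ignoring the caps, the number of non-negative solutions to x_1+…+x_3 = 9 is C(11,2) = 55.
Subtract solutions that violate a single cap (substitute x_i' = x_i − (cap_i+1)): x_1 ≥ 4 gives C(7,2) = 21; x_2 ≥ 9 gives C(2,2) = 1; x_3 ≥ 5 gives C(6,2) = 15. Together 37.
Add back pairs where two caps are both exceeded: 0 + 1 + 0 = 1.
By inclusion–exclusion the count is 55 − 37 + 1 = 19.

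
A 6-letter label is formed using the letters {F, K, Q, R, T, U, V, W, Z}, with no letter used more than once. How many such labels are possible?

60480

With no repetition, fill the 6 letters in order: 9 choices, then 8, down to 4.
9 × 8 × 7 × 6 × 5 × 4 = 60480.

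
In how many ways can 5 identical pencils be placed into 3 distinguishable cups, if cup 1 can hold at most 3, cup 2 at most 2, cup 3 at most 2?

6

Without the upper bounds there are C(7,2) = 21 ways to split 5 among 3 cups.
Subtract solutions that violate a single cap (substitute x_i' = x_i − (cap_i+1)): x_1 ≥ 4 gives C(3,2) = 3; x_2 ≥ 3 gives C(4,2) = 6; x_3 ≥ 3 gives C(4,2) = 6. Together 15.
No two caps can be exceeded simultaneously, so the pair terms are all 0.
By inclusion–exclusion the count is 21 − 15 + 0 = 6.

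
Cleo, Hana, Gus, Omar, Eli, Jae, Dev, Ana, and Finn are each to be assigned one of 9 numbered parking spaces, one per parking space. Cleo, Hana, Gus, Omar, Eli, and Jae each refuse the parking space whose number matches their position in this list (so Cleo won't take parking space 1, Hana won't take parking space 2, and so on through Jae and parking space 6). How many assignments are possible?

Let Aᵢ (for 1 ≤ i ≤ 6) be the placements that put person i in their forbidden parking space. Any j of these fix j positions, leaving (9−j)! ways to fill the rest, and there are C(6,j) ways to pick which j.
By inclusion–exclusion, the number of valid placements is Σ_{j=0}^{6} (−1)^j C(6,j)·(9−j)!.
Computing: 362880 − 241920 + 75600 − 14400 + 1800 − 144 + 6 = 183822.

183822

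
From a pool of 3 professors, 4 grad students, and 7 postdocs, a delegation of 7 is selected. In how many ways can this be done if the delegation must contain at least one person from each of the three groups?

2982

With no constraint there are C(14,7) = 3432 possible selections.
Selections missing a whole group: no professors → C(11,7) = 330; no grad students → C(10,7) = 120; no postdocs → C(7,7) = 1.
Add back selections omitting two groups (i.e. drawn from a single group): C(3,7) + C(4,7) + C(7,7) = 1.
By inclusion–exclusion: 3432 − 451 + 1 = 2982.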